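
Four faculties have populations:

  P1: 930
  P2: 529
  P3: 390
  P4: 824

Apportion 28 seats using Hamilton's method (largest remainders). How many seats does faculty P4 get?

The standard divisor is 2673/28 ≈ 95.464.
Standard quotas: P1 9.742, P2 5.541, P3 4.085, P4 8.632.
Lower quotas: P1 9, P2 5, P3 4, P4 8 (sum 26, leaving 2 seats).
Remainders in descending order: P1 0.742, P4 0.632, P2 0.541, P3 0.085.
Largest remainders: P1, P4 receive the extra seats.
P4 receives 9.

9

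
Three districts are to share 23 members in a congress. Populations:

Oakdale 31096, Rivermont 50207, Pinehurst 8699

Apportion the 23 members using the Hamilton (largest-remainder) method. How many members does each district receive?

The standard divisor is 90002/23 ≈ 3913.13.
Standard quotas: Oakdale 7.9466, Rivermont 12.8304, Pinehurst 2.2230.
Lower quotas: Oakdale 7, Rivermont 12, Pinehurst 2 (sum 21, leaving 2 seats).
Remainders in descending order: Oakdale 0.9466, Rivermont 0.8304, Pinehurst 0.2230.
The surplus seats go to Oakdale, Rivermont.

Oakdale 8, Rivermont 13, Pinehurst 2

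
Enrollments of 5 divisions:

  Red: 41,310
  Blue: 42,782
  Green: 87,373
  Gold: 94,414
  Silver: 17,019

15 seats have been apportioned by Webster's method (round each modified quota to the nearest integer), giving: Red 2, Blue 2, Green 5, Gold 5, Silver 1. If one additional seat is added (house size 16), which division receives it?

Priority for the next seat is population ÷ (current seats + 0.5).
Priorities: Red 16524.000, Blue 17112.800, Green 15886.000, Gold 17166.182, Silver 11346.000.
Highest priority: Gold.

Gold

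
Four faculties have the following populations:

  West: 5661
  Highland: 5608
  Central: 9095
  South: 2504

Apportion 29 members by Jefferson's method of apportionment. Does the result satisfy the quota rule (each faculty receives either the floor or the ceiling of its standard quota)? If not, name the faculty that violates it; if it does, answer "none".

Standard quotas: West 7.179, Highland 7.112, Central 11.534, South 3.175.
Jefferson allocation: West 7, Highland 7, Central 12, South 3.
Every allocation lies between the lower and upper quota.

none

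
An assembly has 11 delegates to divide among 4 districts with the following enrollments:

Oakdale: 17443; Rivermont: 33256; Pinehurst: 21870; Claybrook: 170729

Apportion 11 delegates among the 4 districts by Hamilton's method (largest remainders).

Oakdale=1, Rivermont=1, Pinehurst=1, Claybrook=8

The standard divisor is 243298/11 = 22118.
Standard quotas: Oakdale 0.7886, Rivermont 1.5036, Pinehurst 0.9888, Claybrook 7.7190.
Lower quotas: Oakdale 0, Rivermont 1, Pinehurst 0, Claybrook 7 (sum 8, leaving 3 seats).
Remainders in descending order: Pinehurst 0.9888, Oakdale 0.7886, Claybrook 0.7190, Rivermont 0.5036.
The surplus seats go to Pinehurst, Oakdale, Claybrook.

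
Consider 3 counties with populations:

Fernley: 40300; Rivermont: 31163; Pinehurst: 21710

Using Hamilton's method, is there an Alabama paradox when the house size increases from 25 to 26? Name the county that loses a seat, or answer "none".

At 25 seats: Fernley 11, Rivermont 8, Pinehurst 6.
At 26 seats: Fernley 11, Rivermont 9, Pinehurst 6.
No county's allocation decreased.

none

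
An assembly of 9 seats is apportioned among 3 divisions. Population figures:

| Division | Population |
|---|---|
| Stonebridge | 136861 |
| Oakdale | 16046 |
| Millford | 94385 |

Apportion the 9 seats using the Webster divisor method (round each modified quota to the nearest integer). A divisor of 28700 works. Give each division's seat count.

Stonebridge 5, Oakdale 1, Millford 3

With modified divisor 28700: modified quotas Stonebridge 4.769, Oakdale 0.559, Millford 3.289.
Rounding to the nearest integer: Stonebridge 5, Oakdale 1, Millford 3 (total 9).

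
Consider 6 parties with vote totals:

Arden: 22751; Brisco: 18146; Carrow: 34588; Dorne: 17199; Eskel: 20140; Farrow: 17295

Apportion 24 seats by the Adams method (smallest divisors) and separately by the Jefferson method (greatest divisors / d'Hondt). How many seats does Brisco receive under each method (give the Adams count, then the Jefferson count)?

4 and 3

Adams: Arden 4, Brisco 4, Carrow 6, Dorne 3, Eskel 4, Farrow 3.
Jefferson: Arden 4, Brisco 3, Carrow 7, Dorne 3, Eskel 4, Farrow 3.
Brisco gets 4 under Adams and 3 under Jefferson.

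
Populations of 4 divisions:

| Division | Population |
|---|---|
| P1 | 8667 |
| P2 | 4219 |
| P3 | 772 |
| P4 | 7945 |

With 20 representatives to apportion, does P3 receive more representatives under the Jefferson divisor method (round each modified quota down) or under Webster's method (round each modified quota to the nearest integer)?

Jefferson: P1 8, P2 4, P3 0, P4 8.
Webster: P1 8, P2 4, P3 1, P4 7.
P3 gets 0 under Jefferson and 1 under Webster.

Webster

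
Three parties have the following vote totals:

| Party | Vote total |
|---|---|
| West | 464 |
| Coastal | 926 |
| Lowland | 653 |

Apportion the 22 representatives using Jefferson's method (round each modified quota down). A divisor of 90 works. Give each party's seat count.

With modified divisor 90: modified quotas West 5.156, Coastal 10.289, Lowland 7.256.
Rounding down: West 5, Coastal 10, Lowland 7 (total 22).

West 5; Coastal 10; Lowland 7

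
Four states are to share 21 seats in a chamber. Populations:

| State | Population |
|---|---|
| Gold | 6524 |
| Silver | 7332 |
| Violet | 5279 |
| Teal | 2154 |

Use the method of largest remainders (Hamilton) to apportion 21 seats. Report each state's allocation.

The standard divisor is 21289/21 ≈ 1013.762.
Standard quotas: Gold 6.4354, Silver 7.2325, Violet 5.2073, Teal 2.1248.
Lower quotas: Gold 6, Silver 7, Violet 5, Teal 2 (sum 20, leaving 1 seat).
Remainders in descending order: Gold 0.4354, Silver 0.2325, Violet 0.2073, Teal 0.1248.
Largest remainder: Gold receives the extra seat.

Gold: 7; Silver: 7; Violet: 5; Teal: 2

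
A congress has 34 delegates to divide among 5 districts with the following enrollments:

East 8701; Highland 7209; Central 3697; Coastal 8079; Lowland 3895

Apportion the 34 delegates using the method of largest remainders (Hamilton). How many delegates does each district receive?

East 9; Highland 8; Central 4; Coastal 9; Lowland 4

The standard divisor is 31581/34 ≈ 928.853.
Standard quotas: East 9.3675, Highland 7.7612, Central 3.9802, Coastal 8.6978, Lowland 4.1933.
Lower quotas: East 9, Highland 7, Central 3, Coastal 8, Lowland 4 (sum 31, leaving 3 seats).
Remainders in descending order: Central 0.9802, Highland 0.7612, Coastal 0.6978, East 0.3675, Lowland 0.1933.
Largest remainders: Central, Highland, Coastal receive the extra seats.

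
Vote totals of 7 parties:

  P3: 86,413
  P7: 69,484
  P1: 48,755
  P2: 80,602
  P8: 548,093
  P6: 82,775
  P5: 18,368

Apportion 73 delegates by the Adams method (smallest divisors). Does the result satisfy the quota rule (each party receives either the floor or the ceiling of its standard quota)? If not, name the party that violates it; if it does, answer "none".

Standard quotas: P3 6.750, P7 5.428, P1 3.809, P2 6.296, P8 42.816, P6 6.466, P5 1.435.
Adams allocation: P3 7, P7 6, P1 4, P2 6, P8 41, P6 7, P5 2.
P8 has quota 42.816 (lower 42, upper 43) but receives 41 — outside the quota interval.

P8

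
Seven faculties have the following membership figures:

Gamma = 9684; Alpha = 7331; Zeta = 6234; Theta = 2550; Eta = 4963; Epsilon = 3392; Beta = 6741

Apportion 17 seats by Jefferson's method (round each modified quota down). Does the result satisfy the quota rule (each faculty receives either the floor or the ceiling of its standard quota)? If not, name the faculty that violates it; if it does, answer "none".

Standard quotas: Gamma 4.026, Alpha 3.047, Zeta 2.591, Theta 1.060, Eta 2.063, Epsilon 1.410, Beta 2.802.
Jefferson allocation: Gamma 4, Alpha 3, Zeta 3, Theta 1, Eta 2, Epsilon 1, Beta 3.
Every allocation lies between the lower and upper quota.

none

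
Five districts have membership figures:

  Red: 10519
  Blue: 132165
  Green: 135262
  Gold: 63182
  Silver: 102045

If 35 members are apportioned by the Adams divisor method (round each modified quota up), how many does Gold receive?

Standard divisor 443173/35 ≈ 12662.086; standard quotas: Red 0.831, Blue 10.438, Green 10.682, Gold 4.990, Silver 8.059.
Rounding up gives 1, 11, 11, 5, 9 = 37 seats, so the divisor must be adjusted.
With modified divisor 13400: modified quotas Red 0.785, Blue 9.863, Green 10.094, Gold 4.715, Silver 7.615.
Rounding up: Red 1, Blue 10, Green 11, Gold 5, Silver 8 (total 35).
Gold receives 5.

5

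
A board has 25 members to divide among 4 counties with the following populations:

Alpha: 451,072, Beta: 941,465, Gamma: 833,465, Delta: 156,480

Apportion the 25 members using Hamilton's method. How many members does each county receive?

Alpha 5, Beta 10, Gamma 9, Delta 1

Standard divisor: 2382482 ÷ 25 ≈ 95299.28.
Standard quotas: Alpha 4.7332, Beta 9.8790, Gamma 8.7458, Delta 1.6420.
Lower quotas: Alpha 4, Beta 9, Gamma 8, Delta 1 (sum 22, leaving 3 seats).
Remainders in descending order: Beta 0.8790, Gamma 0.7458, Alpha 0.7332, Delta 0.6420.
Largest remainders: Beta, Gamma, Alpha receive the extra seats.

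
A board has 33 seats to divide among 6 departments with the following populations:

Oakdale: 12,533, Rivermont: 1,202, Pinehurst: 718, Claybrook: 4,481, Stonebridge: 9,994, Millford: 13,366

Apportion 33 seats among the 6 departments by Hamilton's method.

Standard divisor: 42294 ÷ 33 ≈ 1281.636.
Standard quotas: Oakdale 9.7789, Rivermont 0.9379, Pinehurst 0.5602, Claybrook 3.4963, Stonebridge 7.7978, Millford 10.4289.
Lower quotas: Oakdale 9, Rivermont 0, Pinehurst 0, Claybrook 3, Stonebridge 7, Millford 10 (sum 29, leaving 4 seats).
Remainders in descending order: Rivermont 0.9379, Stonebridge 0.7978, Oakdale 0.7789, Pinehurst 0.5602, Claybrook 0.4963, Millford 0.4289.
The surplus seats go to Rivermont, Stonebridge, Oakdale, Pinehurst.

Oakdale=10, Rivermont=1, Pinehurst=1, Claybrook=3, Stonebridge=8, Millford=10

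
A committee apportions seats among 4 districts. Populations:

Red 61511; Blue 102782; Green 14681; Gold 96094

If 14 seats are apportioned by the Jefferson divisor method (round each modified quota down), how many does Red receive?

Standard divisor 275068/14 ≈ 19647.714; standard quotas: Red 3.131, Blue 5.231, Green 0.747, Gold 4.891.
Rounding down gives 3, 5, 0, 4 = 12 seats, so the divisor must be adjusted.
With modified divisor 16600: modified quotas Red 3.705, Blue 6.192, Green 0.884, Gold 5.789.
Rounding down: Red 3, Blue 6, Green 0, Gold 5 (total 14).
Red receives 3.

3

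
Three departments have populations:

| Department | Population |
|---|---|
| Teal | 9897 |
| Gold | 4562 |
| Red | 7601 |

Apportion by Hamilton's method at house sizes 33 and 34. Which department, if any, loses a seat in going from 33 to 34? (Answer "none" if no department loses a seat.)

At 33 seats: Teal 15, Gold 7, Red 11.
At 34 seats: Teal 15, Gold 7, Red 12.
No department's allocation decreased.

none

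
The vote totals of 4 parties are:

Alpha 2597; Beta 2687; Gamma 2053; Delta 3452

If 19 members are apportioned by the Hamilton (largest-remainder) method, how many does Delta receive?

Total 10789; standard divisor 10789/19 ≈ 567.842.
Standard quotas: Alpha 4.573, Beta 4.732, Gamma 3.615, Delta 6.079.
Lower quotas: Alpha 4, Beta 4, Gamma 3, Delta 6 (sum 17, leaving 2 seats).
Remainders in descending order: Beta 0.732, Gamma 0.615, Alpha 0.573, Delta 0.079.
Largest remainders: Beta, Gamma receive the extra seats.
Delta receives 6.

6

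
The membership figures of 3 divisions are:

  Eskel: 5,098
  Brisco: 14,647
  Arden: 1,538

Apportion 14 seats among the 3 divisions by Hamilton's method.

Eskel=3; Brisco=10; Arden=1

The standard divisor is 21283/14 ≈ 1520.214.
Standard quotas: Eskel 3.3535, Brisco 9.6348, Arden 1.0117.
Lower quotas: Eskel 3, Brisco 9, Arden 1 (sum 13, leaving 1 seat).
Remainders in descending order: Brisco 0.6348, Eskel 0.3535, Arden 0.0117.
The surplus seat goes to Brisco.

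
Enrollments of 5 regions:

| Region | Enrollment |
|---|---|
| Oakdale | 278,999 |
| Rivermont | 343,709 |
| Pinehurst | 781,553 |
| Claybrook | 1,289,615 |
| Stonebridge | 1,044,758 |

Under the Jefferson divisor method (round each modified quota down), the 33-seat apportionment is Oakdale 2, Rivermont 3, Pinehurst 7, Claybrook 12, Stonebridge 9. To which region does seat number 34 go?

Stonebridge

Priority for the next seat is population ÷ (current seats + 1).
Priorities: Oakdale 92999.667, Rivermont 85927.250, Pinehurst 97694.125, Claybrook 99201.154, Stonebridge 104475.800.
Highest priority: Stonebridge.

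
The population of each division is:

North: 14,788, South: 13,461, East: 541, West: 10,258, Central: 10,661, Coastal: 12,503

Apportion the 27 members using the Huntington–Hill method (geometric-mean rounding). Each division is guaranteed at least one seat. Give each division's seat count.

North 6; South 6; East 1; West 4; Central 5; Coastal 5

With divisor 2339: modified quotas North 6.322, South 5.755, East 0.231, West 4.386, Central 4.558, Coastal 5.345.
Geometric-mean thresholds: North √(6·7)=6.481, South √(5·6)=5.477, East (min 1), West √(4·5)=4.472, Central √(4·5)=4.472, Coastal √(5·6)=5.477.
Each quota rounded against its threshold gives North 6, South 6, East 1, West 4, Central 5, Coastal 5 (total 27).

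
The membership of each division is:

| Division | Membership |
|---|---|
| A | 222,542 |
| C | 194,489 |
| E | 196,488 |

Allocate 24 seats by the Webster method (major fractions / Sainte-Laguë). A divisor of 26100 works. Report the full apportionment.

A: 9; C: 7; E: 8

With modified divisor 26100: modified quotas A 8.527, C 7.452, E 7.528.
Rounding to the nearest integer: A 9, C 7, E 8 (total 24).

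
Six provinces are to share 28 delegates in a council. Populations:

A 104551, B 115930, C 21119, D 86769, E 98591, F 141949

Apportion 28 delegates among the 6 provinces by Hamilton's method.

Standard divisor: 568909 ÷ 28 ≈ 20318.179.
Standard quotas: A 5.1457, B 5.7057, C 1.0394, D 4.2705, E 4.8524, F 6.9863.
Lower quotas: A 5, B 5, C 1, D 4, E 4, F 6 (sum 25, leaving 3 seats).
Remainders in descending order: F 0.9863, E 0.8524, B 0.7057, D 0.2705, A 0.1457, C 0.0394.
Largest remainders: F, E, B receive the extra seats.

A 5, B 6, C 1, D 4, E 5, F 7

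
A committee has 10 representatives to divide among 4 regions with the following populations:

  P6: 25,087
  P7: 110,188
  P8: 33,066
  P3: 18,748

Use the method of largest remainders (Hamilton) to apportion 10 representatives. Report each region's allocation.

P6=1; P7=6; P8=2; P3=1

Total 187089; standard divisor 187089/10 ≈ 18708.9.
Standard quotas: P6 1.3409, P7 5.8896, P8 1.7674, P3 1.0021.
Lower quotas: P6 1, P7 5, P8 1, P3 1 (sum 8, leaving 2 seats).
Remainders in descending order: P7 0.8896, P8 0.7674, P6 0.3409, P3 0.0021.
Largest remainders: P7, P8 receive the extra seats.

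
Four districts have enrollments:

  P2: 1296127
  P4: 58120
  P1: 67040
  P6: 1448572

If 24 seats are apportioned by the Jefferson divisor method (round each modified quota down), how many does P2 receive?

11

Standard divisor 2869859/24 ≈ 119577.458; standard quotas: P2 10.839, P4 0.486, P1 0.561, P6 12.114.
Rounding down gives 10, 0, 0, 12 = 22 seats, so the divisor must be adjusted.
With modified divisor 109700: modified quotas P2 11.815, P4 0.530, P1 0.611, P6 13.205.
Rounding down: P2 11, P4 0, P1 0, P6 13 (total 24).
P2 receives 11.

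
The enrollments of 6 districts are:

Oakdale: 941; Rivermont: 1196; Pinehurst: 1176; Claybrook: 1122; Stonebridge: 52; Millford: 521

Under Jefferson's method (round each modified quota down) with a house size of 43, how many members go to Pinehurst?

10

Standard divisor 5008/43 ≈ 116.465; standard quotas: Oakdale 8.080, Rivermont 10.269, Pinehurst 10.097, Claybrook 9.634, Stonebridge 0.446, Millford 4.473.
Rounding down gives 8, 10, 10, 9, 0, 4 = 41 seats, so the divisor must be adjusted.
With modified divisor 108: modified quotas Oakdale 8.713, Rivermont 11.074, Pinehurst 10.889, Claybrook 10.389, Stonebridge 0.481, Millford 4.824.
Rounding down: Oakdale 8, Rivermont 11, Pinehurst 10, Claybrook 10, Stonebridge 0, Millford 4 (total 43).
Pinehurst receives 10.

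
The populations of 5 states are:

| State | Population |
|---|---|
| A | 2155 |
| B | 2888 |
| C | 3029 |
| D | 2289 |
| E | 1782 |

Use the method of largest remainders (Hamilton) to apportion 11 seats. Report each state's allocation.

The standard divisor is 12143/11 ≈ 1103.909.
Standard quotas: A 1.952, B 2.616, C 2.744, D 2.074, E 1.614.
Lower quotas: A 1, B 2, C 2, D 2, E 1 (sum 8, leaving 3 seats).
Remainders in descending order: A 0.952, C 0.744, B 0.616, E 0.614, D 0.074.
Largest remainders: A, C, B receive the extra seats.

A=2, B=3, C=3, D=2, E=1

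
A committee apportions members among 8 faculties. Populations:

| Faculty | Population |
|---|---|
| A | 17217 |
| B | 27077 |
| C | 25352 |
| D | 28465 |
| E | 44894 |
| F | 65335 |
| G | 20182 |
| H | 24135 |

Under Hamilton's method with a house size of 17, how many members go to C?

The standard divisor is 252657/17 ≈ 14862.176.
Standard quotas: A 1.1584, B 1.8219, C 1.7058, D 1.9153, E 3.0207, F 4.3961, G 1.3579, H 1.6239.
Lower quotas: A 1, B 1, C 1, D 1, E 3, F 4, G 1, H 1 (sum 13, leaving 4 seats).
Remainders in descending order: D 0.9153, B 0.8219, C 0.7058, H 0.6239, F 0.3961, G 0.3579, A 0.1584, E 0.0207.
Largest remainders: D, B, C, H receive the extra seats.
C receives 2.

2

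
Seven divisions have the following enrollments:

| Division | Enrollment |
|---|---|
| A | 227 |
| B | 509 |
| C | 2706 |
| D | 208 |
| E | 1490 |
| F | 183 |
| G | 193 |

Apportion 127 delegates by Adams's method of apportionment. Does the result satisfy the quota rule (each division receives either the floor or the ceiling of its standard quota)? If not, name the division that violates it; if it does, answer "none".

C

Standard quotas: A 5.226, B 11.719, C 62.303, D 4.789, E 34.306, F 4.213, G 4.444.
Adams allocation: A 6, B 12, C 60, D 5, E 34, F 5, G 5.
C has quota 62.303 (lower 62, upper 63) but receives 60 — outside the quota interval.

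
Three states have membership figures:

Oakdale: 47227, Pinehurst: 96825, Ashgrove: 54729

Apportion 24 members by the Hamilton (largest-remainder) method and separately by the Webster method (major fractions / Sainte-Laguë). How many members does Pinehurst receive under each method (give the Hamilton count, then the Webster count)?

Hamilton: Oakdale 6, Pinehurst 12, Ashgrove 6.
Webster: Oakdale 6, Pinehurst 11, Ashgrove 7.
Pinehurst gets 12 under Hamilton and 11 under Webster.

12 and 11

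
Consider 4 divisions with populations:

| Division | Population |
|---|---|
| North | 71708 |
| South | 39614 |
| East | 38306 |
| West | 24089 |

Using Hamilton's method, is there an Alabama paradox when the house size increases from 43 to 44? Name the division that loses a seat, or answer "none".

At 43 seats: North 18, South 10, East 9, West 6.
At 44 seats: North 18, South 10, East 10, West 6.
No division's allocation decreased.

none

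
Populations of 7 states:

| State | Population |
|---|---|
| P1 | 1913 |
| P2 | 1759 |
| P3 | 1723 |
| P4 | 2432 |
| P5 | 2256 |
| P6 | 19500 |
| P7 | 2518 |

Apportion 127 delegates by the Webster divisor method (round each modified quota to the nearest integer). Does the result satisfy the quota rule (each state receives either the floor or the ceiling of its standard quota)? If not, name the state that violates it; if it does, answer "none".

Standard quotas: P1 7.568, P2 6.959, P3 6.817, P4 9.622, P5 8.925, P6 77.147, P7 9.962.
Webster allocation: P1 8, P2 7, P3 7, P4 10, P5 9, P6 76, P7 10.
P6 has quota 77.147 (lower 77, upper 78) but receives 76 — outside the quota interval.

P6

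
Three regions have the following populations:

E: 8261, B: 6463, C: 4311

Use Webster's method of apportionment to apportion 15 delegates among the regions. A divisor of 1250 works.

E 7; B 5; C 3

With modified divisor 1250: modified quotas E 6.609, B 5.170, C 3.449.
Rounding to the nearest integer: E 7, B 5, C 3 (total 15).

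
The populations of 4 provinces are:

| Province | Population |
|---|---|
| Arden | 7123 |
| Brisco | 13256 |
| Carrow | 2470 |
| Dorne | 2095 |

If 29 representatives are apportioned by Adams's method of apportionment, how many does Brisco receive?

15

Standard divisor 24944/29 ≈ 860.138; standard quotas: Arden 8.281, Brisco 15.411, Carrow 2.872, Dorne 2.436.
Rounding up gives 9, 16, 3, 3 = 31 seats, so the divisor must be adjusted.
With modified divisor 900: modified quotas Arden 7.914, Brisco 14.729, Carrow 2.744, Dorne 2.328.
Rounding up: Arden 8, Brisco 15, Carrow 3, Dorne 3 (total 29).
Brisco receives 15.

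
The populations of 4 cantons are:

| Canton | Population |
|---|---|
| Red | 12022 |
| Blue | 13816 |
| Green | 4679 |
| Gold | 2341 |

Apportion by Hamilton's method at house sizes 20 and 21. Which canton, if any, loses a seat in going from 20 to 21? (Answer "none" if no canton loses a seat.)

Gold

At 20 seats: Red 7, Blue 8, Green 3, Gold 2.
At 21 seats: Red 8, Blue 9, Green 3, Gold 1.
Gold drops from 2 to 1.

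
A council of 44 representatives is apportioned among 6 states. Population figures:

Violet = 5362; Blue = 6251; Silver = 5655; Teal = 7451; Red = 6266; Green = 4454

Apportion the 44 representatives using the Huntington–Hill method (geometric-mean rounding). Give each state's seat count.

With divisor 820: modified quotas Violet 6.539, Blue 7.623, Silver 6.896, Teal 9.087, Red 7.641, Green 5.432.
Geometric-mean thresholds: Violet √(6·7)=6.481, Blue √(7·8)=7.483, Silver √(6·7)=6.481, Teal √(9·10)=9.487, Red √(7·8)=7.483, Green √(5·6)=5.477.
Each quota rounded against its threshold gives Violet 7, Blue 8, Silver 7, Teal 9, Red 8, Green 5 (total 44).

Violet 7, Blue 8, Silver 7, Teal 9, Red 8, Green 5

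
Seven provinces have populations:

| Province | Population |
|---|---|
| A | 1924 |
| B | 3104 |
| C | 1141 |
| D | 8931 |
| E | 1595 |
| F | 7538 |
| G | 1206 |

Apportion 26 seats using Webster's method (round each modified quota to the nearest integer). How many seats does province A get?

2

Standard divisor 25439/26 ≈ 978.423; standard quotas: A 1.966, B 3.172, C 1.166, D 9.128, E 1.630, F 7.704, G 1.233.
Rounding to the nearest integer gives A 2, B 3, C 1, D 9, E 2, F 8, G 1 — total 26, matching the house size, so no adjustment is needed.
A receives 2.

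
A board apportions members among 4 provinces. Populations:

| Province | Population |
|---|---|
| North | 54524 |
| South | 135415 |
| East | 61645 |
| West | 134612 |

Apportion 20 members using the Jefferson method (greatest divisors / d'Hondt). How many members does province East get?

Standard divisor 386196/20 ≈ 19309.8; standard quotas: North 2.824, South 7.013, East 3.192, West 6.971.
Rounding down gives 2, 7, 3, 6 = 18 seats, so the divisor must be adjusted.
With modified divisor 17600: modified quotas North 3.098, South 7.694, East 3.503, West 7.648.
Rounding down: North 3, South 7, East 3, West 7 (total 20).
East receives 3.

3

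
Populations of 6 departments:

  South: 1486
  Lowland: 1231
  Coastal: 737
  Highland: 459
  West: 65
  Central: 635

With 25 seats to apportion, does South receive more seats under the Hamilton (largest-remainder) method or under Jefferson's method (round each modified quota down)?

Hamilton: South 8, Lowland 7, Coastal 4, Highland 3, West 0, Central 3.
Jefferson: South 9, Lowland 7, Coastal 4, Highland 2, West 0, Central 3.
South gets 8 under Hamilton and 9 under Jefferson.

Jefferson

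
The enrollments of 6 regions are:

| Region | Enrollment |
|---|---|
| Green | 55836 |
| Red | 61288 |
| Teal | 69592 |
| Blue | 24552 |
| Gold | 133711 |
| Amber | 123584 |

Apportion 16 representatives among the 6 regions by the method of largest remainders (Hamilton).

Green: 2, Red: 2, Teal: 2, Blue: 1, Gold: 5, Amber: 4

Total 468563; standard divisor 468563/16 ≈ 29285.188.
Standard quotas: Green 1.9066, Red 2.0928, Teal 2.3764, Blue 0.8384, Gold 4.5658, Amber 4.2200.
Lower quotas: Green 1, Red 2, Teal 2, Blue 0, Gold 4, Amber 4 (sum 13, leaving 3 seats).
Remainders in descending order: Green 0.9066, Blue 0.8384, Gold 0.5658, Teal 0.3764, Amber 0.2200, Red 0.0928.
The surplus seats go to Green, Blue, Gold.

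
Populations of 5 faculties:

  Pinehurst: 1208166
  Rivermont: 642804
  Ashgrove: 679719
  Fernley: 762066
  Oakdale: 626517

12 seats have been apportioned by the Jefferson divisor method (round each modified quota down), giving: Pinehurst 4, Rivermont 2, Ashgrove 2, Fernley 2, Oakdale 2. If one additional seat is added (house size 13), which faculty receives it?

Priority for the next seat is population ÷ (current seats + 1).
Priorities: Pinehurst 241633.200, Rivermont 214268.000, Ashgrove 226573.000, Fernley 254022.000, Oakdale 208839.000.
Highest priority: Fernley.

Fernley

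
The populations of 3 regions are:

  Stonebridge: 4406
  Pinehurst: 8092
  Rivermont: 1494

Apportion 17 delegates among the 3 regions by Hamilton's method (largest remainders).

Stonebridge=5, Pinehurst=10, Rivermont=2

Standard divisor: 13992 ÷ 17 ≈ 823.059.
Standard quotas: Stonebridge 5.3532, Pinehurst 9.8316, Rivermont 1.8152.
Lower quotas: Stonebridge 5, Pinehurst 9, Rivermont 1 (sum 15, leaving 2 seats).
Remainders in descending order: Pinehurst 0.8316, Rivermont 0.8152, Stonebridge 0.3532.
The surplus seats go to Pinehurst, Rivermont.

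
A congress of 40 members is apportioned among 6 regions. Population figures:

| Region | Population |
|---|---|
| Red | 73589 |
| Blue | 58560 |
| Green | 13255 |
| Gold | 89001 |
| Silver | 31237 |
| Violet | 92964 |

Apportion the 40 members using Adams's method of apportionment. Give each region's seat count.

Red=8, Blue=6, Green=2, Gold=10, Silver=4, Violet=10

Standard divisor 358606/40 ≈ 8965.15; standard quotas: Red 8.208, Blue 6.532, Green 1.479, Gold 9.927, Silver 3.484, Violet 10.369.
Rounding up gives 9, 7, 2, 10, 4, 11 = 43 seats, so the divisor must be adjusted.
With modified divisor 9800: modified quotas Red 7.509, Blue 5.976, Green 1.353, Gold 9.082, Silver 3.187, Violet 9.486.
Rounding up: Red 8, Blue 6, Green 2, Gold 10, Silver 4, Violet 10 (total 40).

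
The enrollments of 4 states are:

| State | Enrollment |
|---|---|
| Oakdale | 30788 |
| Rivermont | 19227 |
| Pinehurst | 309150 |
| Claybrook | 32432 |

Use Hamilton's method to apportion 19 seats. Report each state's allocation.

The standard divisor is 391597/19 ≈ 20610.368.
Standard quotas: Oakdale 1.4938, Rivermont 0.9329, Pinehurst 14.9997, Claybrook 1.5736.
Lower quotas: Oakdale 1, Rivermont 0, Pinehurst 14, Claybrook 1 (sum 16, leaving 3 seats).
Remainders in descending order: Pinehurst 0.9997, Rivermont 0.9329, Claybrook 0.5736, Oakdale 0.4938.
The surplus seats go to Pinehurst, Rivermont, Claybrook.

Oakdale: 1, Rivermont: 1, Pinehurst: 15, Claybrook: 2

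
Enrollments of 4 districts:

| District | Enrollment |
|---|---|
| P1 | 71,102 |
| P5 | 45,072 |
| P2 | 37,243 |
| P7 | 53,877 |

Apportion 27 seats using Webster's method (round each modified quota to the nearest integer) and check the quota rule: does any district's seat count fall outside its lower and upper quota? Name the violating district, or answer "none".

none

Standard quotas: P1 9.261, P5 5.871, P2 4.851, P7 7.017.
Webster allocation: P1 9, P5 6, P2 5, P7 7.
Every allocation lies between the lower and upper quota.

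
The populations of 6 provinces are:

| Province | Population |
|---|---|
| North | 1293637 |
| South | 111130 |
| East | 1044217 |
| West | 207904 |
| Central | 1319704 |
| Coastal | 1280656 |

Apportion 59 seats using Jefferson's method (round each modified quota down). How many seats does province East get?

Standard divisor 5257248/59 ≈ 89105.898; standard quotas: North 14.518, South 1.247, East 11.719, West 2.333, Central 14.811, Coastal 14.372.
Rounding down gives 14, 1, 11, 2, 14, 14 = 56 seats, so the divisor must be adjusted.
With modified divisor 85800: modified quotas North 15.077, South 1.295, East 12.170, West 2.423, Central 15.381, Coastal 14.926.
Rounding down: North 15, South 1, East 12, West 2, Central 15, Coastal 14 (total 59).
East receives 12.

12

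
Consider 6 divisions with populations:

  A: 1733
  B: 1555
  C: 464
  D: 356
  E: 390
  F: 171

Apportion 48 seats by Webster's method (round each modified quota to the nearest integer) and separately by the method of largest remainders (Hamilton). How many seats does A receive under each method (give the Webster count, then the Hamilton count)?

17 and 18

Webster: A 17, B 16, C 5, D 4, E 4, F 2.
Hamilton: A 18, B 16, C 5, D 3, E 4, F 2.
A gets 17 under Webster and 18 under Hamilton.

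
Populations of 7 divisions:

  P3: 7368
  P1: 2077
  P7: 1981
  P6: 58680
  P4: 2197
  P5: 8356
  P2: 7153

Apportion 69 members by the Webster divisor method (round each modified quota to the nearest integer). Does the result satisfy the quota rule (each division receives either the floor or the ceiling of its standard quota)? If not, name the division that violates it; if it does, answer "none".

P6

Standard quotas: P3 5.790, P1 1.632, P7 1.557, P6 46.109, P4 1.726, P5 6.566, P2 5.621.
Webster allocation: P3 6, P1 2, P7 2, P6 45, P4 2, P5 6, P2 6.
P6 has quota 46.109 (lower 46, upper 47) but receives 45 — outside the quota interval.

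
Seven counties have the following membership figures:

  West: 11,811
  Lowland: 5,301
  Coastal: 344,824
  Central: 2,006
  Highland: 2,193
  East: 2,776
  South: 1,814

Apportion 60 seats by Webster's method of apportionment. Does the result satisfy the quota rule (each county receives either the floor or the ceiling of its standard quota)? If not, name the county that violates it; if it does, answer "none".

Coastal

Standard quotas: West 1.912, Lowland 0.858, Coastal 55.808, Central 0.325, Highland 0.355, East 0.449, South 0.294.
Webster allocation: West 2, Lowland 1, Coastal 57, Central 0, Highland 0, East 0, South 0.
Coastal has quota 55.808 (lower 55, upper 56) but receives 57 — outside the quota interval.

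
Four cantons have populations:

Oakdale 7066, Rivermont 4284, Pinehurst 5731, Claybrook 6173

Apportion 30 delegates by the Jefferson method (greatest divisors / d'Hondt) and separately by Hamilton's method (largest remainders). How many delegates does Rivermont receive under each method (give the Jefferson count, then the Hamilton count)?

Jefferson: Oakdale 9, Rivermont 5, Pinehurst 8, Claybrook 8.
Hamilton: Oakdale 9, Rivermont 6, Pinehurst 7, Claybrook 8.
Rivermont gets 5 under Jefferson and 6 under Hamilton.

5 and 6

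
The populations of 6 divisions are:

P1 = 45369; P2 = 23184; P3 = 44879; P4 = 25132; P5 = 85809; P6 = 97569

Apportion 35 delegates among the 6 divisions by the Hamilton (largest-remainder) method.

P1: 5; P2: 2; P3: 5; P4: 3; P5: 9; P6: 11

Standard divisor: 321942 ÷ 35 ≈ 9198.343.
Standard quotas: P1 4.9323, P2 2.5205, P3 4.8790, P4 2.7322, P5 9.3287, P6 10.6072.
Lower quotas: P1 4, P2 2, P3 4, P4 2, P5 9, P6 10 (sum 31, leaving 4 seats).
Remainders in descending order: P1 0.9323, P3 0.8790, P4 0.7322, P6 0.6072, P2 0.5205, P5 0.3287.
Largest remainders: P1, P3, P4, P6 receive the extra seats.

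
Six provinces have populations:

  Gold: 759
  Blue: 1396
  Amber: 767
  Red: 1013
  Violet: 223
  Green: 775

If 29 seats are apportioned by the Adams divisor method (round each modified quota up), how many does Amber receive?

4

Standard divisor 4933/29 ≈ 170.103; standard quotas: Gold 4.462, Blue 8.207, Amber 4.509, Red 5.955, Violet 1.311, Green 4.556.
Rounding up gives 5, 9, 5, 6, 2, 5 = 32 seats, so the divisor must be adjusted.
With modified divisor 192.75: modified quotas Gold 3.938, Blue 7.243, Amber 3.979, Red 5.256, Violet 1.157, Green 4.021.
Rounding up: Gold 4, Blue 8, Amber 4, Red 6, Violet 2, Green 5 (total 29).
Amber receives 4.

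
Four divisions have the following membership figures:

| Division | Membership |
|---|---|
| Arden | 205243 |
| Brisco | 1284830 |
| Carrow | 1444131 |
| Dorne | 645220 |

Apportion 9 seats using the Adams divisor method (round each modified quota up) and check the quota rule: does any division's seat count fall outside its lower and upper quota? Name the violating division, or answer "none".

Standard quotas: Arden 0.516, Brisco 3.231, Carrow 3.631, Dorne 1.622.
Adams allocation: Arden 1, Brisco 3, Carrow 3, Dorne 2.
Every allocation lies between the lower and upper quota.

none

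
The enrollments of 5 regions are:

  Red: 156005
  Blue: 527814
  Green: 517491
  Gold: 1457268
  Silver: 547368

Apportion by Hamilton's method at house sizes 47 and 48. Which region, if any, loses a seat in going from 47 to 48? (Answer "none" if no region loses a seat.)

none

At 47 seats: Red 2, Blue 8, Green 8, Gold 21, Silver 8.
At 48 seats: Red 2, Blue 8, Green 8, Gold 22, Silver 8.
No region's allocation decreased.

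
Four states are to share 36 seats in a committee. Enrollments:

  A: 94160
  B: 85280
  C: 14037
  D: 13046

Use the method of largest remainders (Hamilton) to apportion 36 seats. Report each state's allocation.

The standard divisor is 206523/36 ≈ 5736.75.
Standard quotas: A 16.4135, B 14.8656, C 2.4469, D 2.2741.
Lower quotas: A 16, B 14, C 2, D 2 (sum 34, leaving 2 seats).
Remainders in descending order: B 0.8656, C 0.4469, A 0.4135, D 0.2741.
Largest remainders: B, C receive the extra seats.

A 16, B 15, C 3, D 2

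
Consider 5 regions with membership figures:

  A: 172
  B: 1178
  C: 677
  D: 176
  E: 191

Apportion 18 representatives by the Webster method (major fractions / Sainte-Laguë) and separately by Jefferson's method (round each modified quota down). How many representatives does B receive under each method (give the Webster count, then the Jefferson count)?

9 and 10

Webster: A 1, B 9, C 5, D 1, E 2.
Jefferson: A 1, B 10, C 5, D 1, E 1.
B gets 9 under Webster and 10 under Jefferson.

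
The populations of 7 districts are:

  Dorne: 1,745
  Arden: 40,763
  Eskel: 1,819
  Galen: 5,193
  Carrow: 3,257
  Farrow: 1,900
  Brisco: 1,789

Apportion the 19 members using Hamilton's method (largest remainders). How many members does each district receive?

Standard divisor: 56466 ÷ 19 ≈ 2971.895.
Standard quotas: Dorne 0.5872, Arden 13.7162, Eskel 0.6121, Galen 1.7474, Carrow 1.0959, Farrow 0.6393, Brisco 0.6020.
Lower quotas: Dorne 0, Arden 13, Eskel 0, Galen 1, Carrow 1, Farrow 0, Brisco 0 (sum 15, leaving 4 seats).
Remainders in descending order: Galen 0.7474, Arden 0.7162, Farrow 0.6393, Eskel 0.6121, Brisco 0.6020, Dorne 0.5872, Carrow 0.0959.
Largest remainders: Galen, Arden, Farrow, Eskel receive the extra seats.

Dorne=0, Arden=14, Eskel=1, Galen=2, Carrow=1, Farrow=1, Brisco=0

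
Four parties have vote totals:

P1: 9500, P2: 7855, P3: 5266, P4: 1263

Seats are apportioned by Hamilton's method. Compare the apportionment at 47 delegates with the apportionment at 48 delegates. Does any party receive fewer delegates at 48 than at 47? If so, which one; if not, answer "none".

At 47 seats: P1 19, P2 15, P3 10, P4 3.
At 48 seats: P1 19, P2 16, P3 11, P4 2.
P4 drops from 3 to 2.

P4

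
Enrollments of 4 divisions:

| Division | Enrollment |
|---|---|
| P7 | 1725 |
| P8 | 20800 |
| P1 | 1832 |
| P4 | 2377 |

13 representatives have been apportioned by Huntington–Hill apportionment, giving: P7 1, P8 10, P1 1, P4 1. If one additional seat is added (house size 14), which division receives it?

Priority for the next seat is population ÷ (√(s·(s+1))).
Priorities: P7 1219.759, P8 1983.202, P1 1295.420, P4 1680.793.
Highest priority: P8.

P8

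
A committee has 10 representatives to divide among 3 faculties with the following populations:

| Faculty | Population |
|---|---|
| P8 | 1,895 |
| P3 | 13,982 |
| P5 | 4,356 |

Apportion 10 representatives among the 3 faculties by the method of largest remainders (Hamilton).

The standard divisor is 20233/10 ≈ 2023.3.
Standard quotas: P8 0.9366, P3 6.9105, P5 2.1529.
Lower quotas: P8 0, P3 6, P5 2 (sum 8, leaving 2 seats).
Remainders in descending order: P8 0.9366, P3 0.9105, P5 0.1529.
The surplus seats go to P8, P3.

P8: 1; P3: 7; P5: 2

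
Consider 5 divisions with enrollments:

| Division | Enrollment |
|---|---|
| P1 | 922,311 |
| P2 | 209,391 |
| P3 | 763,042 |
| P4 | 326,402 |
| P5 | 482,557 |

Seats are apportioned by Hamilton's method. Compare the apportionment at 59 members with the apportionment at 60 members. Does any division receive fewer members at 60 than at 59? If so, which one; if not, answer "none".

none

At 59 seats: P1 20, P2 5, P3 17, P4 7, P5 10.
At 60 seats: P1 20, P2 5, P3 17, P4 7, P5 11.
No division's allocation decreased.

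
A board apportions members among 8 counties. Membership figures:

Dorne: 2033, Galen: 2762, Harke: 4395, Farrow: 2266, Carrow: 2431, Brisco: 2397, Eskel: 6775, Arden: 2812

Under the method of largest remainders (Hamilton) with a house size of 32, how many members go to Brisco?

3

The standard divisor is 25871/32 ≈ 808.469.
Standard quotas: Dorne 2.5146, Galen 3.4163, Harke 5.4362, Farrow 2.8028, Carrow 3.0069, Brisco 2.9649, Eskel 8.3800, Arden 3.4782.
Lower quotas: Dorne 2, Galen 3, Harke 5, Farrow 2, Carrow 3, Brisco 2, Eskel 8, Arden 3 (sum 28, leaving 4 seats).
Remainders in descending order: Brisco 0.9649, Farrow 0.8028, Dorne 0.5146, Arden 0.4782, Harke 0.4362, Galen 0.4163, Eskel 0.3800, Carrow 0.0069.
Largest remainders: Brisco, Farrow, Dorne, Arden receive the extra seats.
Brisco receives 3.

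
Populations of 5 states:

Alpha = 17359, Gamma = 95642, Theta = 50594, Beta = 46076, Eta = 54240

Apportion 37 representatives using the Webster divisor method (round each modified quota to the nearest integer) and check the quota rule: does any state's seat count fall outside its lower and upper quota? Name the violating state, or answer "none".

Standard quotas: Alpha 2.434, Gamma 13.409, Theta 7.093, Beta 6.460, Eta 7.604.
Webster allocation: Alpha 2, Gamma 13, Theta 7, Beta 7, Eta 8.
Every allocation lies between the lower and upper quota.

none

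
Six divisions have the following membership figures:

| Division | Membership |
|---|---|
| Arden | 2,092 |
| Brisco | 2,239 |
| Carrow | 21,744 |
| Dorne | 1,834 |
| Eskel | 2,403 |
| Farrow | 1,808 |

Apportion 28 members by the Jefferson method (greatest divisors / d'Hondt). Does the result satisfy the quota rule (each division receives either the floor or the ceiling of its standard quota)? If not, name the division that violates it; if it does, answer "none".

Carrow

Standard quotas: Arden 1.824, Brisco 1.952, Carrow 18.955, Dorne 1.599, Eskel 2.095, Farrow 1.576.
Jefferson allocation: Arden 2, Brisco 2, Carrow 20, Dorne 1, Eskel 2, Farrow 1.
Carrow has quota 18.955 (lower 18, upper 19) but receives 20 — outside the quota interval.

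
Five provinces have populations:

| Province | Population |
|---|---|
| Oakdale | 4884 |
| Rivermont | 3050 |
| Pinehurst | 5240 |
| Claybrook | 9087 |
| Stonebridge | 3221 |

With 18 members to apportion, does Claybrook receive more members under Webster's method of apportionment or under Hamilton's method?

Webster

Webster: Oakdale 3, Rivermont 2, Pinehurst 4, Claybrook 7, Stonebridge 2.
Hamilton: Oakdale 4, Rivermont 2, Pinehurst 4, Claybrook 6, Stonebridge 2.
Claybrook gets 7 under Webster and 6 under Hamilton.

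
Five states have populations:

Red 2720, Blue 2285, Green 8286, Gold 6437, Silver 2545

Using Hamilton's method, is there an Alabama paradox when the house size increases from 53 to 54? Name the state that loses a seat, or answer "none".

none

At 53 seats: Red 7, Blue 5, Green 20, Gold 15, Silver 6.
At 54 seats: Red 7, Blue 5, Green 20, Gold 16, Silver 6.
No state's allocation decreased.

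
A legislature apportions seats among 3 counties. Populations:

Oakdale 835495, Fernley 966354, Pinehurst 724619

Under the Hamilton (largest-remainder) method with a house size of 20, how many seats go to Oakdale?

6

Total 2526468; standard divisor 2526468/20 ≈ 126323.4.
Standard quotas: Oakdale 6.6139, Fernley 7.6498, Pinehurst 5.7362.
Lower quotas: Oakdale 6, Fernley 7, Pinehurst 5 (sum 18, leaving 2 seats).
Remainders in descending order: Pinehurst 0.7362, Fernley 0.6498, Oakdale 0.6139.
The surplus seats go to Pinehurst, Fernley.
Oakdale receives 6.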